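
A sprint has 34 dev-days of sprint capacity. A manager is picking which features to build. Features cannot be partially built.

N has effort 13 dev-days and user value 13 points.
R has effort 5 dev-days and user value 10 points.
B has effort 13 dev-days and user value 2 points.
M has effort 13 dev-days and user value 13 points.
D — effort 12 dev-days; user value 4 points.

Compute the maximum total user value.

36

This is an integer program with binary decision variables.
Allowing fractional choices, the relaxed optimum would be about 37.0, but features are indivisible.
N + R + D: effort 13 + 5 + 12 = 30 ≤ 34, user value 13 + 10 + 4 = 27.
R + M + D: effort 5 + 13 + 12 = 30 ≤ 34, user value 10 + 13 + 4 = 27.
N + R + M: effort 13 + 5 + 13 = 31 ≤ 34, user value 13 + 10 + 13 = 36.
Best is N, R, and M with total user value 36.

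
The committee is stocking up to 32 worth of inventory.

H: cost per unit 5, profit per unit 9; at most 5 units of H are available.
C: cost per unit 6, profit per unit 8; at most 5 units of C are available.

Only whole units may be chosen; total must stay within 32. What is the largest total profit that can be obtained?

5×H and 1×C: cost 31 ≤ 32, profit 5·9 + 1·8 = 53.
4×H and 2×C: cost 32 ≤ 32, profit 4·9 + 2·8 = 52.
Best is 53.

53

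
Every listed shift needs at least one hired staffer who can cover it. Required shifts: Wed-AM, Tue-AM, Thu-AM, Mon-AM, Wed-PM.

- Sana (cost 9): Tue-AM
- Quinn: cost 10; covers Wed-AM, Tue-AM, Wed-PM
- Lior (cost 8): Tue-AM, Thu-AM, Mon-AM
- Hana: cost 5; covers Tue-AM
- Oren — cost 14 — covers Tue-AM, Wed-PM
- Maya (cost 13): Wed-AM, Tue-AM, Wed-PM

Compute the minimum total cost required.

Choose Quinn and Lior: together they cover Wed-AM, Tue-AM, Thu-AM, Mon-AM, Wed-PM — every shift.
Total cost: 10 + 8 = 18.
No cover costs less than 18.

18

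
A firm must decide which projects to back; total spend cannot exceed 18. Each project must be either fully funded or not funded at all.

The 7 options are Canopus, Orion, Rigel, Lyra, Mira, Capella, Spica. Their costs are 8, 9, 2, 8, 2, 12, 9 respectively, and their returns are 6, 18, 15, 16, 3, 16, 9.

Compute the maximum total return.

37

Orion + Rigel + Mira: cost 9 + 2 + 2 = 13 ≤ 18, return 18 + 15 + 3 = 36.
Canopus + Rigel + Lyra: cost 8 + 2 + 8 = 18 ≤ 18, return 6 + 15 + 16 = 37.
Best is Canopus, Rigel, and Lyra with total return 37.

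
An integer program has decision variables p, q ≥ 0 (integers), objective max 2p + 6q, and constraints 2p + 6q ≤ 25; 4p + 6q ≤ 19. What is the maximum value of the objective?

(p,q)=(0,3) is feasible, giving 18.
(p,q)=(1,2) is feasible, giving 14.
No feasible integer point exceeds 18.

18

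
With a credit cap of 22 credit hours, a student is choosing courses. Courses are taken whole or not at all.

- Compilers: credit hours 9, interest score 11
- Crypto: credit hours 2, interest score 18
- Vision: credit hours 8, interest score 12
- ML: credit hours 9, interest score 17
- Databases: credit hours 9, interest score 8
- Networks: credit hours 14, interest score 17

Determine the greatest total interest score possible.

Crypto + Vision + ML: credit hours 2 + 8 + 9 = 19 ≤ 22, interest score 18 + 12 + 17 = 47.
Crypto + ML + Databases: credit hours 2 + 9 + 9 = 20 ≤ 22, interest score 18 + 17 + 8 = 43.
Compilers + Crypto + ML: credit hours 9 + 2 + 9 = 20 ≤ 22, interest score 11 + 18 + 17 = 46.
Best is Crypto, Vision, and ML with total interest score 47.

47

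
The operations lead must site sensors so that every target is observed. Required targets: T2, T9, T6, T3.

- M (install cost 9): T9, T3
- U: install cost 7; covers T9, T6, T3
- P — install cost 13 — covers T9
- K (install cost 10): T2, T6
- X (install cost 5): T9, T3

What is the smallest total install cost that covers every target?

15

This is an integer covering problem.
The greedy cost-per-new-target heuristic would pick U and K for 17, but a cheaper cover exists.
Choose K and X: together they cover T2, T9, T6, T3 — every target.
Total install cost: 10 + 5 = 15.
No cover costs less than 15.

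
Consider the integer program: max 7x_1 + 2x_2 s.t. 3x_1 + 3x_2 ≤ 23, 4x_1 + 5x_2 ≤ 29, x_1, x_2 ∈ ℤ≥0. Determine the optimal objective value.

49

The continuous relaxation peaks at (7.25, 0) with value 50.75; rounding to a feasible lattice point costs some objective.
(x_1,x_2)=(7,0): 3·7+3·0=21≤23, 4·7+5·0=28≤29, objective 49.
(x_1,x_2)=(6,1): 3·6+3·1=21≤23, 4·6+5·1=29≤29, objective 44.
(x_1,x_2)=(6,0): 3·6+3·0=18≤23, 4·6+5·0=24≤29, objective 42.
Maximum is 49 at (x_1,x_2)=(7,0).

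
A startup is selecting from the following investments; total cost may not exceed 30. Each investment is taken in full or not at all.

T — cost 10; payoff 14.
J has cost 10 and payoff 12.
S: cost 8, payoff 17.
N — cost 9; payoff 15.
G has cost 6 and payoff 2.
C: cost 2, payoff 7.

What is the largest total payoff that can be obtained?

Allowing fractional choices, the relaxed optimum would be about 54.2, but investments are indivisible.
T + S + N + C: cost 10 + 8 + 9 + 2 = 29 ≤ 30, payoff 14 + 17 + 15 + 7 = 53.
T + J + S + C: cost 10 + 10 + 8 + 2 = 30 ≤ 30, payoff 14 + 12 + 17 + 7 = 50.
J + S + N + C: cost 10 + 8 + 9 + 2 = 29 ≤ 30, payoff 12 + 17 + 15 + 7 = 51.
Best is T, S, N, and C with total payoff 53.

53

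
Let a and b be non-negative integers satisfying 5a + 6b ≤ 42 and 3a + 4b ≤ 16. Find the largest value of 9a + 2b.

The continuous relaxation peaks at (5.33, 0) with value 48.00; rounding to a feasible lattice point costs some objective.
(a,b)=(5,0): 5·5+6·0=25≤42, 3·5+4·0=15≤16, objective 45.
(a,b)=(4,1): 5·4+6·1=26≤42, 3·4+4·1=16≤16, objective 38.
(a,b)=(4,0): 5·4+6·0=20≤42, 3·4+4·0=12≤16, objective 36.
No feasible integer point exceeds 45.

45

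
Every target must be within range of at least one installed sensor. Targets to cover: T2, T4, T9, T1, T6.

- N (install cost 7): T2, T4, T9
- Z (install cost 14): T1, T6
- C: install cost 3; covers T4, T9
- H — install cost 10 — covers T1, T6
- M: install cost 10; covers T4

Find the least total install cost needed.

17

Choose N and H: together they cover T2, T4, T9, T1, T6 — every target.
Total install cost: 7 + 10 = 17.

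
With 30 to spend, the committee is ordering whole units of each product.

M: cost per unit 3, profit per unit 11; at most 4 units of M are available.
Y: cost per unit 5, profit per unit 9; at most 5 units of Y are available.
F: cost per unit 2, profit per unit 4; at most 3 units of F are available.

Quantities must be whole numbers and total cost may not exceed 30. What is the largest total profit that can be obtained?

4×M, 2×Y, and 3×F: cost 28 ≤ 30, profit 4·11 + 2·9 + 3·4 = 74.
4×M, 3×Y, and 1×F: cost 29 ≤ 30, profit 4·11 + 3·9 + 1·4 = 75.
Best is 75.

75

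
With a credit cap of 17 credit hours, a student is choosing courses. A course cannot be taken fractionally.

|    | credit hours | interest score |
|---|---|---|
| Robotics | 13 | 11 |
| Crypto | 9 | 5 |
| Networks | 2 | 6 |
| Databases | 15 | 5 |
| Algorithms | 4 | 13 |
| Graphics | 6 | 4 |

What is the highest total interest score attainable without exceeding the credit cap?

Allowing fractional choices, the relaxed optimum would be about 28.3, but courses are indivisible.
Networks + Algorithms + Graphics: credit hours 2 + 4 + 6 = 12 ≤ 17, interest score 6 + 13 + 4 = 23.
Crypto + Networks + Algorithms: credit hours 9 + 2 + 4 = 15 ≤ 17, interest score 5 + 6 + 13 = 24.
Robotics + Algorithms: credit hours 13 + 4 = 17 ≤ 17, interest score 11 + 13 = 24.
The maximum interest score is 24; one optimal choice is Crypto, Networks, and Algorithms.

24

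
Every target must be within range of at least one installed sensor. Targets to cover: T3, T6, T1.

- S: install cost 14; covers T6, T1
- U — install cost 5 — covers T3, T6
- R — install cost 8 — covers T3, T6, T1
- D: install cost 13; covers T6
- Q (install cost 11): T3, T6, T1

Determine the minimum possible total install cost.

8

This is an integer covering problem.
R alone covers T3, T6, T1 — every target.
Total install cost: 8.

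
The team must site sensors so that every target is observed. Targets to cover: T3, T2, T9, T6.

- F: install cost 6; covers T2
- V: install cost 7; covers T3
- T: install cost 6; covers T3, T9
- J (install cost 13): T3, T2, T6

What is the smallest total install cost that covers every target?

This is a weighted set-cover instance.
The greedy cost-per-new-target heuristic would pick T, F, and J for 25, but a cheaper cover exists.
Choose T and J: together they cover T3, T2, T9, T6 — every target.
Total install cost: 6 + 13 = 19.
No cover costs less than 19.

19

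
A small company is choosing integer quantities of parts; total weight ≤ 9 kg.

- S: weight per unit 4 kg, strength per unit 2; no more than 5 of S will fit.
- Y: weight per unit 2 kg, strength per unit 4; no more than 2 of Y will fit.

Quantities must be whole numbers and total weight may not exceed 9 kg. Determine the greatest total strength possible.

This is a bounded integer knapsack.
2×Y: weight 4 ≤ 9, strength 2·4 = 8.
1×S and 2×Y: weight 8 ≤ 9, strength 1·2 + 2·4 = 10.
Best is 10.

10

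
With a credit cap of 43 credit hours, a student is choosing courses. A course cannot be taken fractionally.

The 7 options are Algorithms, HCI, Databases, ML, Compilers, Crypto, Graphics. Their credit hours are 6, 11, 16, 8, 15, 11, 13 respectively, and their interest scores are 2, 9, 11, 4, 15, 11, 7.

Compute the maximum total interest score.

37

Allowing fractional choices, the relaxed optimum would be about 39.1, but courses are indivisible.
Databases + Compilers + Crypto: credit hours 16 + 15 + 11 = 42 ≤ 43, interest score 11 + 15 + 11 = 37.
Algorithms + HCI + Compilers + Crypto: credit hours 6 + 11 + 15 + 11 = 43 ≤ 43, interest score 2 + 9 + 15 + 11 = 37.
The maximum interest score is 37; one optimal choice is Databases, Compilers, and Crypto.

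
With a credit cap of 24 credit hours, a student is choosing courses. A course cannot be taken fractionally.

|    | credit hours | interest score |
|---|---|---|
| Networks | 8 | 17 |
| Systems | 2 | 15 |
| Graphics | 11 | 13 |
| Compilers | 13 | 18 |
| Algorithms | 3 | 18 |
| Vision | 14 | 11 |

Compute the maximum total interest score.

Allowing fractional choices, the relaxed optimum would be about 65.2, but courses are indivisible.
Systems + Compilers + Algorithms: credit hours 2 + 13 + 3 = 18 ≤ 24, interest score 15 + 18 + 18 = 51.
Networks + Systems + Graphics + Algorithms: credit hours 8 + 2 + 11 + 3 = 24 ≤ 24, interest score 17 + 15 + 13 + 18 = 63.
Networks + Compilers + Algorithms: credit hours 8 + 13 + 3 = 24 ≤ 24, interest score 17 + 18 + 18 = 53.
Best is Networks, Systems, Graphics, and Algorithms with total interest score 63.

63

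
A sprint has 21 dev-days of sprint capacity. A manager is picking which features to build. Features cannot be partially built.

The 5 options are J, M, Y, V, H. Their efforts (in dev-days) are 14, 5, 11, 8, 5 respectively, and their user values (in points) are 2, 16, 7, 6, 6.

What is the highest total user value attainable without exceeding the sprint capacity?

Take M, Y, and H: effort 5 + 11 + 5 = 21 ≤ 21, user value 16 + 7 + 6 = 29.
No other feasible combination does better.

29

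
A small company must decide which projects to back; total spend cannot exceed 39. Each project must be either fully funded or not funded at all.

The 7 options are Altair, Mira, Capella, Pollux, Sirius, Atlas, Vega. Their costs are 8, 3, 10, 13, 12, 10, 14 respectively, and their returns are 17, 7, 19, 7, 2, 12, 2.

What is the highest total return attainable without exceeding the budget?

55

This is an integer program with binary decision variables.
Take Altair, Mira, Capella, and Atlas: cost 8 + 3 + 10 + 10 = 31 ≤ 39, return 17 + 7 + 19 + 12 = 55.
No other feasible combination does better.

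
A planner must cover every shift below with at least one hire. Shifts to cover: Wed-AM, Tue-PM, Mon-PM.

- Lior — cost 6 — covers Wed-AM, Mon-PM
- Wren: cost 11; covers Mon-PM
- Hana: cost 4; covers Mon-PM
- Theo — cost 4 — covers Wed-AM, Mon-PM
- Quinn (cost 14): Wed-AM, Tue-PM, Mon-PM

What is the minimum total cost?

The greedy cost-per-new-shift heuristic would pick Theo and Quinn for 18, but a cheaper cover exists.
Quinn alone covers Wed-AM, Tue-PM, Mon-PM — every shift.
Total cost: 14.
No cover costs less than 14.

14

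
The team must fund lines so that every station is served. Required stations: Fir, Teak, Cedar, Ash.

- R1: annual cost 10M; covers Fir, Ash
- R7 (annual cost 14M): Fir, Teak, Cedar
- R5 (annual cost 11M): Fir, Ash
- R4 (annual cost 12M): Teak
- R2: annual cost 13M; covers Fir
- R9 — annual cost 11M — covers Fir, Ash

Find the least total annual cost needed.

24

Choose R1 and R7: together they cover Fir, Teak, Cedar, Ash — every station.
Total annual cost: 10 + 14 = 24.
No cover costs less than 24.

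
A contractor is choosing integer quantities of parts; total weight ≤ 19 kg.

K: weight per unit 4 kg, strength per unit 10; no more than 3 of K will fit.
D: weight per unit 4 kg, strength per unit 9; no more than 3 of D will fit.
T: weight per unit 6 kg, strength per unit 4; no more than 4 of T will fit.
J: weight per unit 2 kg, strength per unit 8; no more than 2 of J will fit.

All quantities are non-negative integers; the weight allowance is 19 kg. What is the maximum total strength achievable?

This is a bounded integer knapsack.
J has the best ratio (8/2); taking only J gives at most 2×8 = 16 (stopped by the supply cap of 2).
Mixing does better — 3×K, 1×D, and 1×J: weight 18 ≤ 19, strength 3·10 + 1·9 + 1·8 = 47.

47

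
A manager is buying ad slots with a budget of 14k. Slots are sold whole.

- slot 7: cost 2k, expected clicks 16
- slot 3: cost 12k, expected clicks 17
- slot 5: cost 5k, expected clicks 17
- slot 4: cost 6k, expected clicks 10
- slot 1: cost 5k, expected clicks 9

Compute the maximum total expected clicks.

43

slot 7 + slot 5 + slot 4: cost 2 + 5 + 6 = 13 ≤ 14, expected clicks 16 + 17 + 10 = 43.
slot 7 + slot 5 + slot 1: cost 2 + 5 + 5 = 12 ≤ 14, expected clicks 16 + 17 + 9 = 42.
Best is slot 7, slot 5, and slot 4 with total expected clicks 43.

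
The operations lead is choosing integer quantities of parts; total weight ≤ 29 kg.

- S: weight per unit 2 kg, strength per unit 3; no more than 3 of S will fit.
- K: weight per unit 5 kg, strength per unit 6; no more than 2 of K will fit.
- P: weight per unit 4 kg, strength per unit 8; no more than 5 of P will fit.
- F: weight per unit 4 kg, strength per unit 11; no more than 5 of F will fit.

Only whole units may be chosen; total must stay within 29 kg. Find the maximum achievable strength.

71

This is a bounded integer knapsack.
Take 2×P and 5×F: weight 28 ≤ 29, strength 2·8 + 5·11 = 71.
F has the best ratio (11/4) and is taken to its limit of 5; remaining capacity is filled optimally with the others.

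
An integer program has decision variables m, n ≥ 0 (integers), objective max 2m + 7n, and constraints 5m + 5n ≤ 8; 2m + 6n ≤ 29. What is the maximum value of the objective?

Relaxing integrality, the LP optimum is 11.20 at (m,n) = (0, 1.6), which is not an integer point.
(m,n)=(0,1) is feasible, giving 7.
(m,n)=(1,0) is feasible, giving 2.
The best lattice point is (0,1), giving 7.

7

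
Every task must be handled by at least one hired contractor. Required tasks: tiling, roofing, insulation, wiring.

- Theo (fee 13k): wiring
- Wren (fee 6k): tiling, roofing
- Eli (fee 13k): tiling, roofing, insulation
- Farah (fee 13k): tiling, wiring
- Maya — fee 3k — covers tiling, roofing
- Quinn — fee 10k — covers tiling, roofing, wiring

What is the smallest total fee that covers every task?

The greedy cost-per-new-task heuristic would pick Maya, Quinn, and Eli for 26, but a cheaper cover exists.
Choose Eli and Quinn: together they cover tiling, roofing, insulation, wiring — every task.
Total fee: 13 + 10 = 23.
No cover costs less than 23.

23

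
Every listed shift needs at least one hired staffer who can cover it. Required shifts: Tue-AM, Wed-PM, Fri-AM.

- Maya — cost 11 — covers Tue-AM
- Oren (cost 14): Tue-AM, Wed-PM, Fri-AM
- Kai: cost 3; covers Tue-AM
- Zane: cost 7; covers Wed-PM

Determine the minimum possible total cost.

The greedy cost-per-new-shift heuristic would pick Kai and Oren for 17, but a cheaper cover exists.
Oren alone covers Tue-AM, Wed-PM, Fri-AM — every shift.
Total cost: 14.
No cover costs less than 14.

14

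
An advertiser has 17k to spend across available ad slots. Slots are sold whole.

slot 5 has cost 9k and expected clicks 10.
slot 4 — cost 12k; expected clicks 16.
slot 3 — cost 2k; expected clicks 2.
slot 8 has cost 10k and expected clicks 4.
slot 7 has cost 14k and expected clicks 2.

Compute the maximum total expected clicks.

Take slot 4 and slot 3: cost 12 + 2 = 14 ≤ 17, expected clicks 16 + 2 = 18.
No other feasible combination does better.

18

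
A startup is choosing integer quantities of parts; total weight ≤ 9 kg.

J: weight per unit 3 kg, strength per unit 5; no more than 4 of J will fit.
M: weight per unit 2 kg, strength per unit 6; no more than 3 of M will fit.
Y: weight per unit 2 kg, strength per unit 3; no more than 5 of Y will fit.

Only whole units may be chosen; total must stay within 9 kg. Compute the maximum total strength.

23

M has the best ratio (6/2); taking only M gives at most 3×6 = 18 (stopped by the supply cap of 3).
Mixing does better — 1×J and 3×M: weight 9 ≤ 9, strength 1·5 + 3·6 = 23.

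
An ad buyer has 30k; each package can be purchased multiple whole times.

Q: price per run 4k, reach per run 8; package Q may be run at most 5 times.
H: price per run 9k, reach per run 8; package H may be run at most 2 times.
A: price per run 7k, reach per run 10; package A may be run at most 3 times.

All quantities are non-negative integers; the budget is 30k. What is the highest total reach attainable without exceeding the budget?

52

Take 4×Q and 2×A: price 30 ≤ 30, reach 4·8 + 2·10 = 52.
No other integer combination yields more.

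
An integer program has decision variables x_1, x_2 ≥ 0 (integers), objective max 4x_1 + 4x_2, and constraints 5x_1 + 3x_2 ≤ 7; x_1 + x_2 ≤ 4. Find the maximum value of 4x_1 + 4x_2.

8

(x_1,x_2)=(0,2) is feasible, giving 8.
(x_1,x_2)=(0,1) is feasible, giving 4.
Maximum is 8 at (x_1,x_2)=(0,2).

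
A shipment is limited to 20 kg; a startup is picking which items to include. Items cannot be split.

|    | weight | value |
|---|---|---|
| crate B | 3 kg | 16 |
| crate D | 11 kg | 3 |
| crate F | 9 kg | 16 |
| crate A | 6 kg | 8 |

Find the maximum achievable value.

Allowing fractional choices, the relaxed optimum would be about 40.5, but items are indivisible.
crate B + crate F + crate A: weight 3 + 9 + 6 = 18 ≤ 20, value 16 + 16 + 8 = 40.
crate B + crate D + crate A: weight 3 + 11 + 6 = 20 ≤ 20, value 16 + 3 + 8 = 27.
crate B + crate F: weight 3 + 9 = 12 ≤ 20, value 16 + 16 = 32.
Best is crate B, crate F, and crate A with total value 40.

40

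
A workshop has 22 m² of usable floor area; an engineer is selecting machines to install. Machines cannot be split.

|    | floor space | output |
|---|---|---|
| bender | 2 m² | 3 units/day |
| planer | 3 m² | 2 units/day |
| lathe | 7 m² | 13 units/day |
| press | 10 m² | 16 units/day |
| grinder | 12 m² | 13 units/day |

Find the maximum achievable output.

34

Take bender, planer, lathe, and press: floor space 2 + 3 + 7 + 10 = 22 ≤ 22, output 3 + 2 + 13 + 16 = 34.
No other feasible combination does better.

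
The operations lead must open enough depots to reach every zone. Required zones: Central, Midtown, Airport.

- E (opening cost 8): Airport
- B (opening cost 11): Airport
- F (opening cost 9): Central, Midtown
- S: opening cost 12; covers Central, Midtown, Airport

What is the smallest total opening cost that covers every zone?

12

S alone covers Central, Midtown, Airport — every zone.
Total opening cost: 12.
No cover costs less than 12.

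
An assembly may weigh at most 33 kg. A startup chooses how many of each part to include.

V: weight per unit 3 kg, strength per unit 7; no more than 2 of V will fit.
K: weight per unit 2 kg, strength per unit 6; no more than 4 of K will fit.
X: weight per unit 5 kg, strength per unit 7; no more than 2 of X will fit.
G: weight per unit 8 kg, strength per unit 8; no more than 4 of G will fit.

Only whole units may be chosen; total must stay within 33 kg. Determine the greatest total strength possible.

K has the best ratio (6/2); taking only K gives at most 4×6 = 24 (stopped by the supply cap of 4).
Mixing does better — 2×V, 4×K, 2×X, and 1×G: weight 32 ≤ 33, strength 2·7 + 4·6 + 2·7 + 1·8 = 60.

60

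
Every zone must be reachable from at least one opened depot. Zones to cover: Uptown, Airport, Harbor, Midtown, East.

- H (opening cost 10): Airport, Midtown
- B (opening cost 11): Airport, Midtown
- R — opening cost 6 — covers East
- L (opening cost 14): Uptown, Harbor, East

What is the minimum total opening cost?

24

Choose H and L: together they cover Uptown, Airport, Harbor, Midtown, East — every zone.
Total opening cost: 10 + 14 = 24.
No cover costs less than 24.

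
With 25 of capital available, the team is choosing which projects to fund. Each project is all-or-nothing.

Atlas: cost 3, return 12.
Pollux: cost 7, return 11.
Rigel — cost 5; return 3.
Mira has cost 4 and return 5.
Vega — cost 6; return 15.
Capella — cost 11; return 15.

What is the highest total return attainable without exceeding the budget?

Take Atlas, Mira, Vega, and Capella: cost 3 + 4 + 6 + 11 = 24 ≤ 25, return 12 + 5 + 15 + 15 = 47.
No other feasible combination does better.

47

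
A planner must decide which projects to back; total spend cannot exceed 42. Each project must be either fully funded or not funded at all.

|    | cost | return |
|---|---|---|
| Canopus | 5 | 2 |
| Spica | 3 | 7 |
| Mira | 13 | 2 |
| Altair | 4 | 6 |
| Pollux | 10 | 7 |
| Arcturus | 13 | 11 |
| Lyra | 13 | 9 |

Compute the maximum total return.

35

Allowing fractional choices, the relaxed optimum would be about 39.3, but projects are indivisible.
Canopus + Spica + Altair + Arcturus + Lyra: cost 5 + 3 + 4 + 13 + 13 = 38 ≤ 42, return 2 + 7 + 6 + 11 + 9 = 35.
Spica + Pollux + Arcturus + Lyra: cost 3 + 10 + 13 + 13 = 39 ≤ 42, return 7 + 7 + 11 + 9 = 34.
Spica + Altair + Arcturus + Lyra: cost 3 + 4 + 13 + 13 = 33 ≤ 42, return 7 + 6 + 11 + 9 = 33.
Best is Canopus, Spica, Altair, Arcturus, and Lyra with total return 35.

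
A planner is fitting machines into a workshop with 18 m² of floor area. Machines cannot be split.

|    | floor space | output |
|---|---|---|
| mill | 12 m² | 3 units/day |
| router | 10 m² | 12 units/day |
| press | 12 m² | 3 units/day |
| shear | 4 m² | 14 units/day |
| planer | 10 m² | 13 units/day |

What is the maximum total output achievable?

27

shear + planer: floor space 4 + 10 = 14 ≤ 18, output 14 + 13 = 27.
router + shear: floor space 10 + 4 = 14 ≤ 18, output 12 + 14 = 26.
Best is shear and planer with total output 27.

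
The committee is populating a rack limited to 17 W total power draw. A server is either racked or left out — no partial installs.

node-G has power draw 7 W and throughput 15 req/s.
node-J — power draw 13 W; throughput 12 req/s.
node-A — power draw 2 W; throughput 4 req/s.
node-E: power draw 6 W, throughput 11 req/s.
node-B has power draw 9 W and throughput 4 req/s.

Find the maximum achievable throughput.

Allowing fractional choices, the relaxed optimum would be about 31.8, but servers are indivisible.
node-G + node-A + node-E: power draw 7 + 2 + 6 = 15 ≤ 17, throughput 15 + 4 + 11 = 30.
node-G + node-E: power draw 7 + 6 = 13 ≤ 17, throughput 15 + 11 = 26.
Best is node-G, node-A, and node-E with total throughput 30.

30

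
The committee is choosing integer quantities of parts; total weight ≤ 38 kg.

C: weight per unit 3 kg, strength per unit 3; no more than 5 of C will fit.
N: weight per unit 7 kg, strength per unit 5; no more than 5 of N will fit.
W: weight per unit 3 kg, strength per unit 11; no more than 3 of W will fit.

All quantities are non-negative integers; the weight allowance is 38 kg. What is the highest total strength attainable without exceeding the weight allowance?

W has the best ratio (11/3); taking only W gives at most 3×11 = 33 (stopped by the supply cap of 3).
Mixing does better — 5×C, 2×N, and 3×W: weight 38 ≤ 38, strength 5·3 + 2·5 + 3·11 = 58.

58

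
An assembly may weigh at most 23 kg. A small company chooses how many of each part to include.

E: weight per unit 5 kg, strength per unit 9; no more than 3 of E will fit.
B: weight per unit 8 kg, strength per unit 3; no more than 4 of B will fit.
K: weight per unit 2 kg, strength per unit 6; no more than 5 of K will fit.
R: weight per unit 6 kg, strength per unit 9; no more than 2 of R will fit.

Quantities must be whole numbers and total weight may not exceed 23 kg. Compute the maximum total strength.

5×K and 2×R: weight 22 ≤ 23, strength 5·6 + 2·9 = 48.
3×E and 4×K: weight 23 ≤ 23, strength 3·9 + 4·6 = 51.
Best is 51.

51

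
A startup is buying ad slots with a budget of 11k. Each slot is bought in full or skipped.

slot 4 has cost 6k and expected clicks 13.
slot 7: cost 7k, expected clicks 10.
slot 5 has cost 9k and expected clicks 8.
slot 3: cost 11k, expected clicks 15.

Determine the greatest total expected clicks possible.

15

Treat it as a binary knapsack problem.
Take slot 3: cost 11 ≤ 11, expected clicks 15.
No other feasible combination does better.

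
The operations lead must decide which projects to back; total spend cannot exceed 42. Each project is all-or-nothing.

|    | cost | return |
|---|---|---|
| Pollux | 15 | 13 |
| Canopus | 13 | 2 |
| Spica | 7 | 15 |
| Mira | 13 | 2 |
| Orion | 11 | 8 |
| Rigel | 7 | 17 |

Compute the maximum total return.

Allowing fractional choices, the relaxed optimum would be about 53.3, but projects are indivisible.
Pollux + Spica + Mira + Rigel: cost 15 + 7 + 13 + 7 = 42 ≤ 42, return 13 + 15 + 2 + 17 = 47.
Pollux + Spica + Orion + Rigel: cost 15 + 7 + 11 + 7 = 40 ≤ 42, return 13 + 15 + 8 + 17 = 53.
Pollux + Canopus + Spica + Rigel: cost 15 + 13 + 7 + 7 = 42 ≤ 42, return 13 + 2 + 15 + 17 = 47.
Best is Pollux, Spica, Orion, and Rigel with total return 53.

53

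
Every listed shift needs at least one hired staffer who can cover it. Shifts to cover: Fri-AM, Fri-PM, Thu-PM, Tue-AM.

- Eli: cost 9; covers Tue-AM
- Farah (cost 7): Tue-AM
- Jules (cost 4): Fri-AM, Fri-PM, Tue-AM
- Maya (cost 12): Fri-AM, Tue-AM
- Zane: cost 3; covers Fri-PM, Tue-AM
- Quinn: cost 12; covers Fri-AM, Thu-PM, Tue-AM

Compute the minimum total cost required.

15

Choose Zane and Quinn: together they cover Fri-AM, Fri-PM, Thu-PM, Tue-AM — every shift.
Total cost: 3 + 12 = 15.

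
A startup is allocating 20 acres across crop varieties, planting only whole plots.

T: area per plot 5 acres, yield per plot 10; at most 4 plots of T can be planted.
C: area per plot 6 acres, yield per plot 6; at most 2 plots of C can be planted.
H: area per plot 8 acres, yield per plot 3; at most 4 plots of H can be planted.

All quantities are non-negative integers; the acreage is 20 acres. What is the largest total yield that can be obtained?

T has the best ratio (10/5); taking only T gives at most 4×10 = 40 (stopped by the area limit).
Optimal: 4×T: area 20 ≤ 20, yield 4·10 = 40.

40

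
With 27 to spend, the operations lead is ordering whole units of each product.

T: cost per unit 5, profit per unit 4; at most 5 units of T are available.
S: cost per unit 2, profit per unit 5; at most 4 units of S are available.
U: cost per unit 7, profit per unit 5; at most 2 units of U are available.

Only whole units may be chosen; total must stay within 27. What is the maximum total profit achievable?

34

Take 1×T, 4×S, and 2×U: cost 27 ≤ 27, profit 1·4 + 4·5 + 2·5 = 34.
S has the best ratio (5/2) and is taken to its limit of 4; remaining capacity is filled optimally with the others.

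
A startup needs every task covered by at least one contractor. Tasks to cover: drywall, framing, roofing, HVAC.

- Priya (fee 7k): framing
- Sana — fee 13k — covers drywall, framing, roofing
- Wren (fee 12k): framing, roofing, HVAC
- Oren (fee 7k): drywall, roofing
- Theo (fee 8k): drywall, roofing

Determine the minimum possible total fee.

19

Choose Wren and Oren: together they cover drywall, framing, roofing, HVAC — every task.
Total fee: 12 + 7 = 19.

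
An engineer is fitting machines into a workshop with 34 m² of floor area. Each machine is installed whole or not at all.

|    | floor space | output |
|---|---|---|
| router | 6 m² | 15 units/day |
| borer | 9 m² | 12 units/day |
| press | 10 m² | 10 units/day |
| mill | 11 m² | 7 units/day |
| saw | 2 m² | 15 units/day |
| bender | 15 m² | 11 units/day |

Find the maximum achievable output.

53

Take router, borer, saw, and bender: floor space 6 + 9 + 2 + 15 = 32 ≤ 34, output 15 + 12 + 15 + 11 = 53.
No other feasible combination does better.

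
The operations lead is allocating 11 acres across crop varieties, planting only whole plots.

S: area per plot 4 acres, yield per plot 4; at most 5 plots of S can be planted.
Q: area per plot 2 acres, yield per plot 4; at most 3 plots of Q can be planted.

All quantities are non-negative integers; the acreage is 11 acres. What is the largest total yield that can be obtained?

16

Q has the best ratio (4/2); taking only Q gives at most 3×4 = 12 (stopped by the supply cap of 3).
Mixing does better — 1×S and 3×Q: area 10 ≤ 11, yield 1·4 + 3·4 = 16.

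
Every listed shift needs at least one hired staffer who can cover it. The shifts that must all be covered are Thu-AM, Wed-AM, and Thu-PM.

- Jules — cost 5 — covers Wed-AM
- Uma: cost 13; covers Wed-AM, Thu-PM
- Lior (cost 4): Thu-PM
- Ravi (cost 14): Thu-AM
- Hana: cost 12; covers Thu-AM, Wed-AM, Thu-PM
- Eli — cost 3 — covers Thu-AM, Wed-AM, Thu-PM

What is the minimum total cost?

3

This is an integer covering problem.
Eli alone covers Thu-AM, Wed-AM, Thu-PM — every shift.
Total cost: 3.
No cover costs less than 3.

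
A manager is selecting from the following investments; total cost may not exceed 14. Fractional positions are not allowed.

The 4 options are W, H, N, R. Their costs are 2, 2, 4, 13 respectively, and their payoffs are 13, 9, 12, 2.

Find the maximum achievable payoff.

W + N: cost 2 + 4 = 6 ≤ 14, payoff 13 + 12 = 25.
W + H: cost 2 + 2 = 4 ≤ 14, payoff 13 + 9 = 22.
W + H + N: cost 2 + 2 + 4 = 8 ≤ 14, payoff 13 + 9 + 12 = 34.
Best is W, H, and N with total payoff 34.

34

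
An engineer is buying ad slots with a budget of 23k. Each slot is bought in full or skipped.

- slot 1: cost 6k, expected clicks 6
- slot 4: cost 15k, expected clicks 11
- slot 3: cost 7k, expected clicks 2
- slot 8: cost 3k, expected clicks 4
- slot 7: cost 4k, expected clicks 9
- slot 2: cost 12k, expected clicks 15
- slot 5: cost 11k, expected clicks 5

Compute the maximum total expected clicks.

30

Allowing fractional choices, the relaxed optimum would be about 32.0, but ad slots are indivisible.
slot 8 + slot 7 + slot 2: cost 3 + 4 + 12 = 19 ≤ 23, expected clicks 4 + 9 + 15 = 28.
slot 3 + slot 7 + slot 2: cost 7 + 4 + 12 = 23 ≤ 23, expected clicks 2 + 9 + 15 = 26.
slot 1 + slot 7 + slot 2: cost 6 + 4 + 12 = 22 ≤ 23, expected clicks 6 + 9 + 15 = 30.
Best is slot 1, slot 7, and slot 2 with total expected clicks 30.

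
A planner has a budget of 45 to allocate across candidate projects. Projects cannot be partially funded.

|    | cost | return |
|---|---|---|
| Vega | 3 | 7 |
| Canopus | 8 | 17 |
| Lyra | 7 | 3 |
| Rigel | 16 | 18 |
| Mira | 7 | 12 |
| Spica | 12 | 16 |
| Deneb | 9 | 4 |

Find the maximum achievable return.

63

Vega + Canopus + Rigel + Mira + Deneb: cost 3 + 8 + 16 + 7 + 9 = 43 ≤ 45, return 7 + 17 + 18 + 12 + 4 = 58.
Canopus + Rigel + Mira + Spica: cost 8 + 16 + 7 + 12 = 43 ≤ 45, return 17 + 18 + 12 + 16 = 63.
Vega + Canopus + Rigel + Spica: cost 3 + 8 + 16 + 12 = 39 ≤ 45, return 7 + 17 + 18 + 16 = 58.
Best is Canopus, Rigel, Mira, and Spica with total return 63.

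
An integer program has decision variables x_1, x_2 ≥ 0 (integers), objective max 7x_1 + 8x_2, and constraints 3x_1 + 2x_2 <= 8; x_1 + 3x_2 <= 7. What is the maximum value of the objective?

(x_1,x_2)=(1,2): 3·1+2·2=7≤8, 1·1+3·2=7≤7, objective 23.
(x_1,x_2)=(2,1): 3·2+2·1=8≤8, 1·2+3·1=5≤7, objective 22.
(x_1,x_2)=(0,2): 3·0+2·2=4≤8, 1·0+3·2=6≤7, objective 16.
(x_1,x_2)=(1,1): 3·1+2·1=5≤8, 1·1+3·1=4≤7, objective 15.
The best lattice point is (1,2), giving 23.

23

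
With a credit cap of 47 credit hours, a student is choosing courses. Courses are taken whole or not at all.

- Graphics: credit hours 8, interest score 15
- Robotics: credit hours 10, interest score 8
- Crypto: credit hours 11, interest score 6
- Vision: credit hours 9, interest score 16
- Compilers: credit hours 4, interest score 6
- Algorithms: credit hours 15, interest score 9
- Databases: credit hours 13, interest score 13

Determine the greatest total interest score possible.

Allowing fractional choices, the relaxed optimum would be about 59.8, but courses are indivisible.
Graphics + Robotics + Vision + Compilers + Algorithms: credit hours 8 + 10 + 9 + 4 + 15 = 46 ≤ 47, interest score 15 + 8 + 16 + 6 + 9 = 54.
Graphics + Robotics + Vision + Compilers + Databases: credit hours 8 + 10 + 9 + 4 + 13 = 44 ≤ 47, interest score 15 + 8 + 16 + 6 + 13 = 58.
Graphics + Crypto + Vision + Compilers + Databases: credit hours 8 + 11 + 9 + 4 + 13 = 45 ≤ 47, interest score 15 + 6 + 16 + 6 + 13 = 56.
Best is Graphics, Robotics, Vision, Compilers, and Databases with total interest score 58.

58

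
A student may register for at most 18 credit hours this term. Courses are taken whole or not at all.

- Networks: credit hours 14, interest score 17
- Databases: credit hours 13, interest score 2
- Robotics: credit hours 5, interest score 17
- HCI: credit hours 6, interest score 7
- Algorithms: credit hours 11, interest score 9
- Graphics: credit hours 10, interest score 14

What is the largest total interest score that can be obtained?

This is an integer program with binary decision variables.
Robotics + HCI: credit hours 5 + 6 = 11 ≤ 18, interest score 17 + 7 = 24.
Robotics + Graphics: credit hours 5 + 10 = 15 ≤ 18, interest score 17 + 14 = 31.
Robotics + Algorithms: credit hours 5 + 11 = 16 ≤ 18, interest score 17 + 9 = 26.
Best is Robotics and Graphics with total interest score 31.

31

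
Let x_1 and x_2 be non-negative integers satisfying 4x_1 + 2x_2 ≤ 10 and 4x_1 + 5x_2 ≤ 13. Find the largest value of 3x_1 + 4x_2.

(x_1,x_2)=(2,1) is feasible, giving 10.
(x_1,x_2)=(0,2) is feasible, giving 8.
(x_1,x_2)=(1,1) is feasible, giving 7.
(x_1,x_2)=(2,0) is feasible, giving 6.
Maximum is 10 at (x_1,x_2)=(2,1).

10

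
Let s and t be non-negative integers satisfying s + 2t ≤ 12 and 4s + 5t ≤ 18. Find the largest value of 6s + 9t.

Relaxing integrality, the LP optimum is 32.40 at (s,t) = (0, 3.6), which is not an integer point.
(s,t)=(2,2) is feasible, giving 30.
(s,t)=(3,1) is feasible, giving 27.
(s,t)=(0,3) is feasible, giving 27.
(s,t)=(1,2) is feasible, giving 24.
Maximum is 30 at (s,t)=(2,2).

30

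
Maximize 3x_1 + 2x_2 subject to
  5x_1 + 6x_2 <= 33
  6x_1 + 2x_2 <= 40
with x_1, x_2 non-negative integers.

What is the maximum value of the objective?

18

The continuous relaxation peaks at (6.6, 0) with value 19.80; rounding to a feasible lattice point costs some objective.
(x_1,x_2)=(6,0): 5·6+6·0=30≤33, 6·6+2·0=36≤40, objective 18.
(x_1,x_2)=(5,1): 5·5+6·1=31≤33, 6·5+2·1=32≤40, objective 17.
(x_1,x_2)=(5,0): 5·5+6·0=25≤33, 6·5+2·0=30≤40, objective 15.
No feasible integer point exceeds 18.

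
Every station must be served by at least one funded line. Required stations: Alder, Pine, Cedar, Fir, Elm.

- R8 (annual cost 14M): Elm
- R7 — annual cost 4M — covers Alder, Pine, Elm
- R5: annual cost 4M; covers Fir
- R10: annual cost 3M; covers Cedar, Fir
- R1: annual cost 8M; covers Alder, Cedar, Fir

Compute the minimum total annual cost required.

Choose R7 and R10: together they cover Alder, Pine, Cedar, Fir, Elm — every station.
Total annual cost: 4 + 3 = 7.

7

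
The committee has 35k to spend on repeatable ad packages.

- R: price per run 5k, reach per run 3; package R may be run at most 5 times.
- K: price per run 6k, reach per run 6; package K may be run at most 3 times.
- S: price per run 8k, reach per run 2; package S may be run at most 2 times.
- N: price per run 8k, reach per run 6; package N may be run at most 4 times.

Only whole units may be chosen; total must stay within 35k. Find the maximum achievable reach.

Take 3×K and 2×N: price 34 ≤ 35, reach 3·6 + 2·6 = 30.
K has the best ratio (6/6) and is taken to its limit of 3; remaining capacity is filled optimally with the others.

30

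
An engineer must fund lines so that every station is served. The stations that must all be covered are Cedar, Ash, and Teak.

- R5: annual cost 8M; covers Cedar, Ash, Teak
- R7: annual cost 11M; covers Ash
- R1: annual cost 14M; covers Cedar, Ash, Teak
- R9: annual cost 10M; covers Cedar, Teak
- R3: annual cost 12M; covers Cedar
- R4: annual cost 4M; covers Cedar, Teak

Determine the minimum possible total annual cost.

R5 alone covers Cedar, Ash, Teak — every station.
Total annual cost: 8.

8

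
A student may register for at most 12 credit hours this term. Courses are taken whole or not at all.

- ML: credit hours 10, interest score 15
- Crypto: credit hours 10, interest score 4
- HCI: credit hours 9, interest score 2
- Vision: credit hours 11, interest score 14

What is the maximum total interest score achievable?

This is an integer program with binary decision variables.
Allowing fractional choices, the relaxed optimum would be about 17.5, but courses are indivisible.
ML: credit hours 10 ≤ 12, interest score 15.
Crypto: credit hours 10 ≤ 12, interest score 4.
Vision: credit hours 11 ≤ 12, interest score 14.
Best is ML with total interest score 15.

15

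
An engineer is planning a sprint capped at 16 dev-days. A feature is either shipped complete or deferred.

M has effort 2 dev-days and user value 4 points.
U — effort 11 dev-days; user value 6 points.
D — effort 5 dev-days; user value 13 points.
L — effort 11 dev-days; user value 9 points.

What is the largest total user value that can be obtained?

22

D + L: effort 5 + 11 = 16 ≤ 16, user value 13 + 9 = 22.
M + D: effort 2 + 5 = 7 ≤ 16, user value 4 + 13 = 17.
U + D: effort 11 + 5 = 16 ≤ 16, user value 6 + 13 = 19.
Best is D and L with total user value 22.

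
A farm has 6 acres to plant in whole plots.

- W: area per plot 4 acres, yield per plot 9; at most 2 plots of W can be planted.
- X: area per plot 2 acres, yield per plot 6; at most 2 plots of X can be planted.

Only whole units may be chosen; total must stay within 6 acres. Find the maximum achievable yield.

1×W and 1×X: area 6 ≤ 6, yield 1·9 + 1·6 = 15.
2×X: area 4 ≤ 6, yield 2·6 = 12.
Best is 15.

15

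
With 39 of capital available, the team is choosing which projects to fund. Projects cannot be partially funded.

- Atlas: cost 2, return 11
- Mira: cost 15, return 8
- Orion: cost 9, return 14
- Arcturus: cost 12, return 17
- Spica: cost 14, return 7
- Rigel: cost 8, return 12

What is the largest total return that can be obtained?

54

Allowing fractional choices, the relaxed optimum would be about 58.3, but projects are indivisible.
Atlas + Orion + Arcturus + Rigel: cost 2 + 9 + 12 + 8 = 31 ≤ 39, return 11 + 14 + 17 + 12 = 54.
Atlas + Mira + Orion + Arcturus: cost 2 + 15 + 9 + 12 = 38 ≤ 39, return 11 + 8 + 14 + 17 = 50.
Best is Atlas, Orion, Arcturus, and Rigel with total return 54.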